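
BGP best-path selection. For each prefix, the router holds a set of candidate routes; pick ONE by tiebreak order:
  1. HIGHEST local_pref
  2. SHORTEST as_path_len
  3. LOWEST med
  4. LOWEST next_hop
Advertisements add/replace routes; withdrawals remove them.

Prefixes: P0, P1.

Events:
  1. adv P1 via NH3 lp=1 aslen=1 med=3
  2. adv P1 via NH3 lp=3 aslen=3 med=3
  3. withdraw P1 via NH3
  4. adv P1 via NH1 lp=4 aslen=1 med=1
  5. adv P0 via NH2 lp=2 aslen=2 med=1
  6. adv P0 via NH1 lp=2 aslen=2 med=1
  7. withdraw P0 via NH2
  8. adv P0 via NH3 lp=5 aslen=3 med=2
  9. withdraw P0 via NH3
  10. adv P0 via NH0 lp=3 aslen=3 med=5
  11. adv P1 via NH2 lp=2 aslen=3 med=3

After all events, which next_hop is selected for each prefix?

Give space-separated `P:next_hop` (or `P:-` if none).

Answer: P0:NH0 P1:NH1

Derivation:
Op 1: best P0=- P1=NH3
Op 2: best P0=- P1=NH3
Op 3: best P0=- P1=-
Op 4: best P0=- P1=NH1
Op 5: best P0=NH2 P1=NH1
Op 6: best P0=NH1 P1=NH1
Op 7: best P0=NH1 P1=NH1
Op 8: best P0=NH3 P1=NH1
Op 9: best P0=NH1 P1=NH1
Op 10: best P0=NH0 P1=NH1
Op 11: best P0=NH0 P1=NH1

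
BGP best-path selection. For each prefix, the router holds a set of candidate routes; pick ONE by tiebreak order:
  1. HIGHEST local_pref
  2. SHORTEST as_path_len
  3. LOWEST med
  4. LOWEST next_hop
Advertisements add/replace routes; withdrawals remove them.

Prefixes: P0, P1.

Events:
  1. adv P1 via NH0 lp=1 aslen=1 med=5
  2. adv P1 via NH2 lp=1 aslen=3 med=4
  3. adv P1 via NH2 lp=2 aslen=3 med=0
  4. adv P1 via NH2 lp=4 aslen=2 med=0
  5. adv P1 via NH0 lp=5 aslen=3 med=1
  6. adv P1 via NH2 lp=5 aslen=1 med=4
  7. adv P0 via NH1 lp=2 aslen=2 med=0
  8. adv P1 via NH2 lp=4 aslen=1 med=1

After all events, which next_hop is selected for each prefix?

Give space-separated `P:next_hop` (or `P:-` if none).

Answer: P0:NH1 P1:NH0

Derivation:
Op 1: best P0=- P1=NH0
Op 2: best P0=- P1=NH0
Op 3: best P0=- P1=NH2
Op 4: best P0=- P1=NH2
Op 5: best P0=- P1=NH0
Op 6: best P0=- P1=NH2
Op 7: best P0=NH1 P1=NH2
Op 8: best P0=NH1 P1=NH0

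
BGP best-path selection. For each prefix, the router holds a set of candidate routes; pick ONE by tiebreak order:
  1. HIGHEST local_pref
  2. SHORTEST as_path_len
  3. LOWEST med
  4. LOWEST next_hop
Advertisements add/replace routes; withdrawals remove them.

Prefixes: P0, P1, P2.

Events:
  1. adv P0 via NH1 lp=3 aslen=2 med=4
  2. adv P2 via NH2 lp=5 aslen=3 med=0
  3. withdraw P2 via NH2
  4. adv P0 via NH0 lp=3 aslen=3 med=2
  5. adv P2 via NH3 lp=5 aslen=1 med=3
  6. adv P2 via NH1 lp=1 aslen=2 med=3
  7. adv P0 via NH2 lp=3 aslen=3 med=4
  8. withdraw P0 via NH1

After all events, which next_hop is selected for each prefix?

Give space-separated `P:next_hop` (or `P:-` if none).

Op 1: best P0=NH1 P1=- P2=-
Op 2: best P0=NH1 P1=- P2=NH2
Op 3: best P0=NH1 P1=- P2=-
Op 4: best P0=NH1 P1=- P2=-
Op 5: best P0=NH1 P1=- P2=NH3
Op 6: best P0=NH1 P1=- P2=NH3
Op 7: best P0=NH1 P1=- P2=NH3
Op 8: best P0=NH0 P1=- P2=NH3

Answer: P0:NH0 P1:- P2:NH3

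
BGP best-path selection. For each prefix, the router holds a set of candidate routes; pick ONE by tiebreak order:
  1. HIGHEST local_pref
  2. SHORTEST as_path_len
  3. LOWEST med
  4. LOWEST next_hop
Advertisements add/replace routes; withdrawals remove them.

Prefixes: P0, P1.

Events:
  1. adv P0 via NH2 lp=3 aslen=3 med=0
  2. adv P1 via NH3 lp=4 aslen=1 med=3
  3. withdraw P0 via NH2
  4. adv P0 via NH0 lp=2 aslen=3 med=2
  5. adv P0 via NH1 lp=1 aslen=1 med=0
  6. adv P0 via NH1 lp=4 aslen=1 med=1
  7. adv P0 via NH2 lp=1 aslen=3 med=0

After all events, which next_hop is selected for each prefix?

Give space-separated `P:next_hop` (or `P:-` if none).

Op 1: best P0=NH2 P1=-
Op 2: best P0=NH2 P1=NH3
Op 3: best P0=- P1=NH3
Op 4: best P0=NH0 P1=NH3
Op 5: best P0=NH0 P1=NH3
Op 6: best P0=NH1 P1=NH3
Op 7: best P0=NH1 P1=NH3

Answer: P0:NH1 P1:NH3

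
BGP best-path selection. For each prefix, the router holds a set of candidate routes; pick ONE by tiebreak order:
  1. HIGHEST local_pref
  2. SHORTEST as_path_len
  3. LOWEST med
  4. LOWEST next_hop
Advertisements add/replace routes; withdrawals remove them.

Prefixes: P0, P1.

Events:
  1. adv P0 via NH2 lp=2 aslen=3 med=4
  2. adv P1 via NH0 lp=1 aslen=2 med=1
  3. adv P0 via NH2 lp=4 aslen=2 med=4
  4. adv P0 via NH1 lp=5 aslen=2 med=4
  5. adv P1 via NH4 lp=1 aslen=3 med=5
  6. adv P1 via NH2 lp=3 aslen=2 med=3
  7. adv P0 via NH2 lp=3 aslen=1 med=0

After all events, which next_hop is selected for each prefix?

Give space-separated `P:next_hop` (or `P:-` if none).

Op 1: best P0=NH2 P1=-
Op 2: best P0=NH2 P1=NH0
Op 3: best P0=NH2 P1=NH0
Op 4: best P0=NH1 P1=NH0
Op 5: best P0=NH1 P1=NH0
Op 6: best P0=NH1 P1=NH2
Op 7: best P0=NH1 P1=NH2

Answer: P0:NH1 P1:NH2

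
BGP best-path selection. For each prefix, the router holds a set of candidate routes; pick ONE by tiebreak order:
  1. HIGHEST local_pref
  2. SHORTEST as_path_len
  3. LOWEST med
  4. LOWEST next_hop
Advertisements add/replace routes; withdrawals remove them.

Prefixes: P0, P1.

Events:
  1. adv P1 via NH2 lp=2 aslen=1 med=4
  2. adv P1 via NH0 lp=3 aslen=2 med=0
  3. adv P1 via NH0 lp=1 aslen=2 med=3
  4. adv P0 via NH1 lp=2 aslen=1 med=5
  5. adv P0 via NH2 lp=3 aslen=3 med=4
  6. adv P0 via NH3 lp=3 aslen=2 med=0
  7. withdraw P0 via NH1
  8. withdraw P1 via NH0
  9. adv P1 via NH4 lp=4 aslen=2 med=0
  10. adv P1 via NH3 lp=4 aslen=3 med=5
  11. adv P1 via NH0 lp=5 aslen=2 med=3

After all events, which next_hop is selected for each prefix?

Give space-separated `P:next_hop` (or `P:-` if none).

Op 1: best P0=- P1=NH2
Op 2: best P0=- P1=NH0
Op 3: best P0=- P1=NH2
Op 4: best P0=NH1 P1=NH2
Op 5: best P0=NH2 P1=NH2
Op 6: best P0=NH3 P1=NH2
Op 7: best P0=NH3 P1=NH2
Op 8: best P0=NH3 P1=NH2
Op 9: best P0=NH3 P1=NH4
Op 10: best P0=NH3 P1=NH4
Op 11: best P0=NH3 P1=NH0

Answer: P0:NH3 P1:NH0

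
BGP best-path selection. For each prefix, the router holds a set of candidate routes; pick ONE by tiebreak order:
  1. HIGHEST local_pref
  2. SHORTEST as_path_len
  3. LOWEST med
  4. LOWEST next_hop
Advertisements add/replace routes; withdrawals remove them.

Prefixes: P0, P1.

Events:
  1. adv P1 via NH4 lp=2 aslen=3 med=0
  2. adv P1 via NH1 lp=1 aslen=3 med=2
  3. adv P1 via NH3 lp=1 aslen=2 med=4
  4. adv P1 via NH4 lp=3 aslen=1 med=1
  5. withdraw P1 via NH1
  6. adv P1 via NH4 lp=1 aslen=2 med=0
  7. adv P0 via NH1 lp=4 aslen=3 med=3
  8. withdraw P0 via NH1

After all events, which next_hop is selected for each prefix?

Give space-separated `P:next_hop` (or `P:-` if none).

Answer: P0:- P1:NH4

Derivation:
Op 1: best P0=- P1=NH4
Op 2: best P0=- P1=NH4
Op 3: best P0=- P1=NH4
Op 4: best P0=- P1=NH4
Op 5: best P0=- P1=NH4
Op 6: best P0=- P1=NH4
Op 7: best P0=NH1 P1=NH4
Op 8: best P0=- P1=NH4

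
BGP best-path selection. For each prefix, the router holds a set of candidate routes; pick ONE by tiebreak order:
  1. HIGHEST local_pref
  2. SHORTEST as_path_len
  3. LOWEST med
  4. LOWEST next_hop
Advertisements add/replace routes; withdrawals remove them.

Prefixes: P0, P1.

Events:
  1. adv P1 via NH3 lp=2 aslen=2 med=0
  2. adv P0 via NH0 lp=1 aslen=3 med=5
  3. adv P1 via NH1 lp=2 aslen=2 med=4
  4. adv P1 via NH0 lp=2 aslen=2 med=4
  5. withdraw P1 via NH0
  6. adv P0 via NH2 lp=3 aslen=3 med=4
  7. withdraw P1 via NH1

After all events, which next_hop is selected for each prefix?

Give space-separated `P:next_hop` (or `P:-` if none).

Op 1: best P0=- P1=NH3
Op 2: best P0=NH0 P1=NH3
Op 3: best P0=NH0 P1=NH3
Op 4: best P0=NH0 P1=NH3
Op 5: best P0=NH0 P1=NH3
Op 6: best P0=NH2 P1=NH3
Op 7: best P0=NH2 P1=NH3

Answer: P0:NH2 P1:NH3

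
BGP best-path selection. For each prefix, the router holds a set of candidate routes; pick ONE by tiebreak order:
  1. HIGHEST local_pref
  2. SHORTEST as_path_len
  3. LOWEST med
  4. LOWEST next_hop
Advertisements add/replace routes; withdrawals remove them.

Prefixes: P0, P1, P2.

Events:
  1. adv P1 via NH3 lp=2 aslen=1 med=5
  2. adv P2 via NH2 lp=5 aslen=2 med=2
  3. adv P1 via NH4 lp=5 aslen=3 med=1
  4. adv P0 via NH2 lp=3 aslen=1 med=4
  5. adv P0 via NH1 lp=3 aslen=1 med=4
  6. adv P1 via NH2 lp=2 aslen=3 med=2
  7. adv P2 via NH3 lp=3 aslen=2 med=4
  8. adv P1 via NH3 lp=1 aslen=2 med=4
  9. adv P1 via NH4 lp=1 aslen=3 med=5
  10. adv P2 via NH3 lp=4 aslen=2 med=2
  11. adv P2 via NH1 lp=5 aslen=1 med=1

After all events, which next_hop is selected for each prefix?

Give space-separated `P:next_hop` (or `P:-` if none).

Op 1: best P0=- P1=NH3 P2=-
Op 2: best P0=- P1=NH3 P2=NH2
Op 3: best P0=- P1=NH4 P2=NH2
Op 4: best P0=NH2 P1=NH4 P2=NH2
Op 5: best P0=NH1 P1=NH4 P2=NH2
Op 6: best P0=NH1 P1=NH4 P2=NH2
Op 7: best P0=NH1 P1=NH4 P2=NH2
Op 8: best P0=NH1 P1=NH4 P2=NH2
Op 9: best P0=NH1 P1=NH2 P2=NH2
Op 10: best P0=NH1 P1=NH2 P2=NH2
Op 11: best P0=NH1 P1=NH2 P2=NH1

Answer: P0:NH1 P1:NH2 P2:NH1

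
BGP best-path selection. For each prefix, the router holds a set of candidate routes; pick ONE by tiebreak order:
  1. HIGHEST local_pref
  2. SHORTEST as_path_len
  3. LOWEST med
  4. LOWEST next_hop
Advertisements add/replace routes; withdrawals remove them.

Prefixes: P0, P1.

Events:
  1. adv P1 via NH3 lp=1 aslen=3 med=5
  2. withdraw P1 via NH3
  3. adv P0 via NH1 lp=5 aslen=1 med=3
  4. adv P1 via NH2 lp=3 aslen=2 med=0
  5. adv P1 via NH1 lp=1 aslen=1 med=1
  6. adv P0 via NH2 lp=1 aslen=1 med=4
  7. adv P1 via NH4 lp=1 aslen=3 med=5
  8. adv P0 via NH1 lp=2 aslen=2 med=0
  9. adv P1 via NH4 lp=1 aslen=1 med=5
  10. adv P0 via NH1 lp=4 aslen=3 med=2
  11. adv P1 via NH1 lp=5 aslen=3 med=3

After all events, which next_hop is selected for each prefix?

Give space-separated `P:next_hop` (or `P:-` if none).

Answer: P0:NH1 P1:NH1

Derivation:
Op 1: best P0=- P1=NH3
Op 2: best P0=- P1=-
Op 3: best P0=NH1 P1=-
Op 4: best P0=NH1 P1=NH2
Op 5: best P0=NH1 P1=NH2
Op 6: best P0=NH1 P1=NH2
Op 7: best P0=NH1 P1=NH2
Op 8: best P0=NH1 P1=NH2
Op 9: best P0=NH1 P1=NH2
Op 10: best P0=NH1 P1=NH2
Op 11: best P0=NH1 P1=NH1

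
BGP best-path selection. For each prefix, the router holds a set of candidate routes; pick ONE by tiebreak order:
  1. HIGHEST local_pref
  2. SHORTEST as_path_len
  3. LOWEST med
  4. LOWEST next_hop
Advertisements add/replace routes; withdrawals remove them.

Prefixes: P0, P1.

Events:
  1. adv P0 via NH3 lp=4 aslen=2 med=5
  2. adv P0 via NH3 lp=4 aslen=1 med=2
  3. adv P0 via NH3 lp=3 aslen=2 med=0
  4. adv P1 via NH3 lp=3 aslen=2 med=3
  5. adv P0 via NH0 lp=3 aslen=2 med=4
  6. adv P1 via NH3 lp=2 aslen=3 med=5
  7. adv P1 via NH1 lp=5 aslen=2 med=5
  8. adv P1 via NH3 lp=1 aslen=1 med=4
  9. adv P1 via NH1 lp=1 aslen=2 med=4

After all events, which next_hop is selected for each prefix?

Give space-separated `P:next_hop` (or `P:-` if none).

Op 1: best P0=NH3 P1=-
Op 2: best P0=NH3 P1=-
Op 3: best P0=NH3 P1=-
Op 4: best P0=NH3 P1=NH3
Op 5: best P0=NH3 P1=NH3
Op 6: best P0=NH3 P1=NH3
Op 7: best P0=NH3 P1=NH1
Op 8: best P0=NH3 P1=NH1
Op 9: best P0=NH3 P1=NH3

Answer: P0:NH3 P1:NH3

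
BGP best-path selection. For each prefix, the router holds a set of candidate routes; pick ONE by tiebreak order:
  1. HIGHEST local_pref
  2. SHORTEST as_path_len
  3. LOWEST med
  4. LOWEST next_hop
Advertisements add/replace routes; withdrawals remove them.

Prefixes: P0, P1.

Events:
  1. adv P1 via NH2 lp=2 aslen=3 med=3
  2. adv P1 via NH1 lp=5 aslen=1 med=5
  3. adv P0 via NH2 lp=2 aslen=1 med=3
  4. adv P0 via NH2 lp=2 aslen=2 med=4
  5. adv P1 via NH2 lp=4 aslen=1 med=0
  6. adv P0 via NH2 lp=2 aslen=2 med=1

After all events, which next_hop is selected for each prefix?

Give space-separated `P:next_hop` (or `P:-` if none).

Answer: P0:NH2 P1:NH1

Derivation:
Op 1: best P0=- P1=NH2
Op 2: best P0=- P1=NH1
Op 3: best P0=NH2 P1=NH1
Op 4: best P0=NH2 P1=NH1
Op 5: best P0=NH2 P1=NH1
Op 6: best P0=NH2 P1=NH1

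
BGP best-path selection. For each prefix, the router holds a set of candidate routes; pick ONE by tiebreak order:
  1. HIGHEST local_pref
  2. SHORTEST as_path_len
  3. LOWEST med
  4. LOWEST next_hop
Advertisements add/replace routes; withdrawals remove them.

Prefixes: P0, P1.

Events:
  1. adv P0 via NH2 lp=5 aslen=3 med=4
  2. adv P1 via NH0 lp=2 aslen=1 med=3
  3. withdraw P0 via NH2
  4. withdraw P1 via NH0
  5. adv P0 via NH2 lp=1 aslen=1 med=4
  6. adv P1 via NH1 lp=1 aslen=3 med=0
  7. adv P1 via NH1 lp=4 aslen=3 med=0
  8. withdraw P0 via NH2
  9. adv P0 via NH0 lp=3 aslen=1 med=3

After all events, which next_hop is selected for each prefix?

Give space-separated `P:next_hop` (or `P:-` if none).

Op 1: best P0=NH2 P1=-
Op 2: best P0=NH2 P1=NH0
Op 3: best P0=- P1=NH0
Op 4: best P0=- P1=-
Op 5: best P0=NH2 P1=-
Op 6: best P0=NH2 P1=NH1
Op 7: best P0=NH2 P1=NH1
Op 8: best P0=- P1=NH1
Op 9: best P0=NH0 P1=NH1

Answer: P0:NH0 P1:NH1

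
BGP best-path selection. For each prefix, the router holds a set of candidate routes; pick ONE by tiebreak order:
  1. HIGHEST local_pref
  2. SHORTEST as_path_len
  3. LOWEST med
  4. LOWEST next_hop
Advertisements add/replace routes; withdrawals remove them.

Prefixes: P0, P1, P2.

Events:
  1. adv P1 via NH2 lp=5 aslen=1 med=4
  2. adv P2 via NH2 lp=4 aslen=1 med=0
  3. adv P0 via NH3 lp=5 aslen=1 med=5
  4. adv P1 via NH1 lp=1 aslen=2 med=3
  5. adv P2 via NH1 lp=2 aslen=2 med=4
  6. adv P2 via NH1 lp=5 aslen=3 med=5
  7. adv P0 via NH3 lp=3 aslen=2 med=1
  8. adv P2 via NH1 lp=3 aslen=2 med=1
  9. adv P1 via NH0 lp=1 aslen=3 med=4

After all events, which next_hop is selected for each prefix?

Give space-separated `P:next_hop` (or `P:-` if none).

Op 1: best P0=- P1=NH2 P2=-
Op 2: best P0=- P1=NH2 P2=NH2
Op 3: best P0=NH3 P1=NH2 P2=NH2
Op 4: best P0=NH3 P1=NH2 P2=NH2
Op 5: best P0=NH3 P1=NH2 P2=NH2
Op 6: best P0=NH3 P1=NH2 P2=NH1
Op 7: best P0=NH3 P1=NH2 P2=NH1
Op 8: best P0=NH3 P1=NH2 P2=NH2
Op 9: best P0=NH3 P1=NH2 P2=NH2

Answer: P0:NH3 P1:NH2 P2:NH2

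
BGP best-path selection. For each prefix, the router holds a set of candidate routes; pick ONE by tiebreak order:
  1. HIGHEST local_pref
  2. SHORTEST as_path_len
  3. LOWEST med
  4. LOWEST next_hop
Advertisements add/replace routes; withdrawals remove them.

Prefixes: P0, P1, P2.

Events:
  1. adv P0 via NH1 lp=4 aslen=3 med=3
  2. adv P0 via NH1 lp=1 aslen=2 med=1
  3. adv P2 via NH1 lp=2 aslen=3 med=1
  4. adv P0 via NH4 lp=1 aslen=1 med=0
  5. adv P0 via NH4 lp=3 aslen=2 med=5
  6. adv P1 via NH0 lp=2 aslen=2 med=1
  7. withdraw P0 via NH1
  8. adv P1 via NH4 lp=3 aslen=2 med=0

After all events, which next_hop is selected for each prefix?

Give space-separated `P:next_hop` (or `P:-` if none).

Answer: P0:NH4 P1:NH4 P2:NH1

Derivation:
Op 1: best P0=NH1 P1=- P2=-
Op 2: best P0=NH1 P1=- P2=-
Op 3: best P0=NH1 P1=- P2=NH1
Op 4: best P0=NH4 P1=- P2=NH1
Op 5: best P0=NH4 P1=- P2=NH1
Op 6: best P0=NH4 P1=NH0 P2=NH1
Op 7: best P0=NH4 P1=NH0 P2=NH1
Op 8: best P0=NH4 P1=NH4 P2=NH1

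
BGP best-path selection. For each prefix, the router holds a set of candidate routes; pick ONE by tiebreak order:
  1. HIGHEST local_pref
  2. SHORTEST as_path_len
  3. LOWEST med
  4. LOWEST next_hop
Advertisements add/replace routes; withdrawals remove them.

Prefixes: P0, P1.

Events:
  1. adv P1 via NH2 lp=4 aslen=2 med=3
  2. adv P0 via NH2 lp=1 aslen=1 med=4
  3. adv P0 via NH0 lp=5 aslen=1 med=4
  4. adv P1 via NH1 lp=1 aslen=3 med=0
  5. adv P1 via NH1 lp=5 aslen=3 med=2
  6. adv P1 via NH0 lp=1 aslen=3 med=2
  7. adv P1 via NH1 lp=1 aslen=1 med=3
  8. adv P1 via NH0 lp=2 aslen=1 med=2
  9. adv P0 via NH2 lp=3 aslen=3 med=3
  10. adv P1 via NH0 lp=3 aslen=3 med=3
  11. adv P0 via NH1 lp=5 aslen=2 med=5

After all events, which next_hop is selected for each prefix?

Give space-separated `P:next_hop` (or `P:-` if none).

Op 1: best P0=- P1=NH2
Op 2: best P0=NH2 P1=NH2
Op 3: best P0=NH0 P1=NH2
Op 4: best P0=NH0 P1=NH2
Op 5: best P0=NH0 P1=NH1
Op 6: best P0=NH0 P1=NH1
Op 7: best P0=NH0 P1=NH2
Op 8: best P0=NH0 P1=NH2
Op 9: best P0=NH0 P1=NH2
Op 10: best P0=NH0 P1=NH2
Op 11: best P0=NH0 P1=NH2

Answer: P0:NH0 P1:NH2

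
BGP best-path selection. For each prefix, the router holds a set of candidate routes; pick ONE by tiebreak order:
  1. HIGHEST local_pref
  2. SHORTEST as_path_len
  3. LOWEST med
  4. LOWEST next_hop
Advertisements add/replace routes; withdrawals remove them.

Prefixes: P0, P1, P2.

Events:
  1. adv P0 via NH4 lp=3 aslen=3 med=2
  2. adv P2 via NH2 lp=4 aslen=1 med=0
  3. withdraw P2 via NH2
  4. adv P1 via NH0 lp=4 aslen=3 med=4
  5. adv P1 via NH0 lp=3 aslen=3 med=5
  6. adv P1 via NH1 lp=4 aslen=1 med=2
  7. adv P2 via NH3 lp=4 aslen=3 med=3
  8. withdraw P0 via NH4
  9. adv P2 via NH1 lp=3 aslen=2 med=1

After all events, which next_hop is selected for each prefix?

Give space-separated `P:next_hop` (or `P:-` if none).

Op 1: best P0=NH4 P1=- P2=-
Op 2: best P0=NH4 P1=- P2=NH2
Op 3: best P0=NH4 P1=- P2=-
Op 4: best P0=NH4 P1=NH0 P2=-
Op 5: best P0=NH4 P1=NH0 P2=-
Op 6: best P0=NH4 P1=NH1 P2=-
Op 7: best P0=NH4 P1=NH1 P2=NH3
Op 8: best P0=- P1=NH1 P2=NH3
Op 9: best P0=- P1=NH1 P2=NH3

Answer: P0:- P1:NH1 P2:NH3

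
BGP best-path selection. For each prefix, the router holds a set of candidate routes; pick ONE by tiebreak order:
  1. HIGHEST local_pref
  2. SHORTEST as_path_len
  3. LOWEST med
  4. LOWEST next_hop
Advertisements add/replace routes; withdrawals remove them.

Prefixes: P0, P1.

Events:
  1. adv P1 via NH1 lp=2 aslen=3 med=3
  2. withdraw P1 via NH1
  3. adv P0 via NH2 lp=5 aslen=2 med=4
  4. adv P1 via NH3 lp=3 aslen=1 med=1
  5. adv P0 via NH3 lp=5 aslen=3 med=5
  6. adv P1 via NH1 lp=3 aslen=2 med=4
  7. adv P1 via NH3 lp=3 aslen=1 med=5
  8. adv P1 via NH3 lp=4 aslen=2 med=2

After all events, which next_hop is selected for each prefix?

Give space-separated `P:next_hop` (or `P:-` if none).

Answer: P0:NH2 P1:NH3

Derivation:
Op 1: best P0=- P1=NH1
Op 2: best P0=- P1=-
Op 3: best P0=NH2 P1=-
Op 4: best P0=NH2 P1=NH3
Op 5: best P0=NH2 P1=NH3
Op 6: best P0=NH2 P1=NH3
Op 7: best P0=NH2 P1=NH3
Op 8: best P0=NH2 P1=NH3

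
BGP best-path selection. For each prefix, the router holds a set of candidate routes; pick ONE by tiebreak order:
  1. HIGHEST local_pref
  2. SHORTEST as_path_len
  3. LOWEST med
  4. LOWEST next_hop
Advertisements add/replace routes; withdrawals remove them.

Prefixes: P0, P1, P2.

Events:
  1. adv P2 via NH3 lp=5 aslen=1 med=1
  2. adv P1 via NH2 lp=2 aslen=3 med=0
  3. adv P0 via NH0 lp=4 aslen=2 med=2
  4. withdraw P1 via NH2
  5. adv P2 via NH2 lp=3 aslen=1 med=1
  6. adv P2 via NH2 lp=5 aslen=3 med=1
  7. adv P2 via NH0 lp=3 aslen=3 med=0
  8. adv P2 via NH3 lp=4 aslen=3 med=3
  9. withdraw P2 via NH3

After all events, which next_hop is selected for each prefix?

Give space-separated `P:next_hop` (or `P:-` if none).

Op 1: best P0=- P1=- P2=NH3
Op 2: best P0=- P1=NH2 P2=NH3
Op 3: best P0=NH0 P1=NH2 P2=NH3
Op 4: best P0=NH0 P1=- P2=NH3
Op 5: best P0=NH0 P1=- P2=NH3
Op 6: best P0=NH0 P1=- P2=NH3
Op 7: best P0=NH0 P1=- P2=NH3
Op 8: best P0=NH0 P1=- P2=NH2
Op 9: best P0=NH0 P1=- P2=NH2

Answer: P0:NH0 P1:- P2:NH2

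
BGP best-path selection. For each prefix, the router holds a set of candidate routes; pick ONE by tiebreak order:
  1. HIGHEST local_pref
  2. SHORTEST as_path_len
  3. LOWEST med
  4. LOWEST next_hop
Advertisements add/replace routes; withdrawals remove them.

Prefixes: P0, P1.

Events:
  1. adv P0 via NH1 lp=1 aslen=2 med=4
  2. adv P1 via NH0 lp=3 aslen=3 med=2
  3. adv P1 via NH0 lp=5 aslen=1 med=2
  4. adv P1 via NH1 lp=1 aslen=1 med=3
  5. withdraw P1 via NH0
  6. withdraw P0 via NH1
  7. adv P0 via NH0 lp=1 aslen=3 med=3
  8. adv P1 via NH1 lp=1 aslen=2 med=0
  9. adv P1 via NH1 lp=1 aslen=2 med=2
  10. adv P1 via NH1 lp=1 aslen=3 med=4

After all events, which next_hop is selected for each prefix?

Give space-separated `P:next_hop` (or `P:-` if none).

Answer: P0:NH0 P1:NH1

Derivation:
Op 1: best P0=NH1 P1=-
Op 2: best P0=NH1 P1=NH0
Op 3: best P0=NH1 P1=NH0
Op 4: best P0=NH1 P1=NH0
Op 5: best P0=NH1 P1=NH1
Op 6: best P0=- P1=NH1
Op 7: best P0=NH0 P1=NH1
Op 8: best P0=NH0 P1=NH1
Op 9: best P0=NH0 P1=NH1
Op 10: best P0=NH0 P1=NH1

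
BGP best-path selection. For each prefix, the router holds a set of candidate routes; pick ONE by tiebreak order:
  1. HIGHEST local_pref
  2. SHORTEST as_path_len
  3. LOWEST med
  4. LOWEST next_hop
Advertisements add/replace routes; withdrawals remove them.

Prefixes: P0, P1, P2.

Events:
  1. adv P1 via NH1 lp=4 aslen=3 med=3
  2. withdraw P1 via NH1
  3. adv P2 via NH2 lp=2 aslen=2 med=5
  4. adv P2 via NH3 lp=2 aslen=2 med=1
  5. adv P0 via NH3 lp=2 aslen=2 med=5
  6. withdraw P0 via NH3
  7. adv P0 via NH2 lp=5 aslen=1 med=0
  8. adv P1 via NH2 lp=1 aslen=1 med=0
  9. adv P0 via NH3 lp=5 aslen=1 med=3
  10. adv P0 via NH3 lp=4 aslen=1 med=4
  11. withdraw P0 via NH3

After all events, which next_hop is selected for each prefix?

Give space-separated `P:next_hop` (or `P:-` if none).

Answer: P0:NH2 P1:NH2 P2:NH3

Derivation:
Op 1: best P0=- P1=NH1 P2=-
Op 2: best P0=- P1=- P2=-
Op 3: best P0=- P1=- P2=NH2
Op 4: best P0=- P1=- P2=NH3
Op 5: best P0=NH3 P1=- P2=NH3
Op 6: best P0=- P1=- P2=NH3
Op 7: best P0=NH2 P1=- P2=NH3
Op 8: best P0=NH2 P1=NH2 P2=NH3
Op 9: best P0=NH2 P1=NH2 P2=NH3
Op 10: best P0=NH2 P1=NH2 P2=NH3
Op 11: best P0=NH2 P1=NH2 P2=NH3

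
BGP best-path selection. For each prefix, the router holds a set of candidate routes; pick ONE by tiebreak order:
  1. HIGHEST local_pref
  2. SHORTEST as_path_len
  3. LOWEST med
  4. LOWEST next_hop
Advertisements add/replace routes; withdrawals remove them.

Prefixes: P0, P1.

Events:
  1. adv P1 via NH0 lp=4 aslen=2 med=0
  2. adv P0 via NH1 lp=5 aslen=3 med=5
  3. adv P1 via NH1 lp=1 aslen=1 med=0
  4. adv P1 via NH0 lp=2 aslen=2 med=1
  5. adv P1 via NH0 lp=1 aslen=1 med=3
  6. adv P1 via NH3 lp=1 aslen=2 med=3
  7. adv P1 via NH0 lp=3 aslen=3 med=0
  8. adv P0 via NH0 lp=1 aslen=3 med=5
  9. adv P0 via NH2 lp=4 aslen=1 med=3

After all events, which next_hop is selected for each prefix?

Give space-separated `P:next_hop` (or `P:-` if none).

Answer: P0:NH1 P1:NH0

Derivation:
Op 1: best P0=- P1=NH0
Op 2: best P0=NH1 P1=NH0
Op 3: best P0=NH1 P1=NH0
Op 4: best P0=NH1 P1=NH0
Op 5: best P0=NH1 P1=NH1
Op 6: best P0=NH1 P1=NH1
Op 7: best P0=NH1 P1=NH0
Op 8: best P0=NH1 P1=NH0
Op 9: best P0=NH1 P1=NH0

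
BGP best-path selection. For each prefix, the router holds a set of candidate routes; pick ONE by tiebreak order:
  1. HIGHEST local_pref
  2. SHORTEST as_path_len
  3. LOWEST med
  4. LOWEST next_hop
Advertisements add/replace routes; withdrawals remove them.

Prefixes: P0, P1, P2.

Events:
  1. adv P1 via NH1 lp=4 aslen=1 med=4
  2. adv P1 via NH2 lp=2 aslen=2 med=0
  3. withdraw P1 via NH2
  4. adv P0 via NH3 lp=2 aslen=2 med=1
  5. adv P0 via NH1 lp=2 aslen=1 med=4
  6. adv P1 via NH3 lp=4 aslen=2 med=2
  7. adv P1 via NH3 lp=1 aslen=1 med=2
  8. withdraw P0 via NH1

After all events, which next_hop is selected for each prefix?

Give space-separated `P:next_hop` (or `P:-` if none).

Answer: P0:NH3 P1:NH1 P2:-

Derivation:
Op 1: best P0=- P1=NH1 P2=-
Op 2: best P0=- P1=NH1 P2=-
Op 3: best P0=- P1=NH1 P2=-
Op 4: best P0=NH3 P1=NH1 P2=-
Op 5: best P0=NH1 P1=NH1 P2=-
Op 6: best P0=NH1 P1=NH1 P2=-
Op 7: best P0=NH1 P1=NH1 P2=-
Op 8: best P0=NH3 P1=NH1 P2=-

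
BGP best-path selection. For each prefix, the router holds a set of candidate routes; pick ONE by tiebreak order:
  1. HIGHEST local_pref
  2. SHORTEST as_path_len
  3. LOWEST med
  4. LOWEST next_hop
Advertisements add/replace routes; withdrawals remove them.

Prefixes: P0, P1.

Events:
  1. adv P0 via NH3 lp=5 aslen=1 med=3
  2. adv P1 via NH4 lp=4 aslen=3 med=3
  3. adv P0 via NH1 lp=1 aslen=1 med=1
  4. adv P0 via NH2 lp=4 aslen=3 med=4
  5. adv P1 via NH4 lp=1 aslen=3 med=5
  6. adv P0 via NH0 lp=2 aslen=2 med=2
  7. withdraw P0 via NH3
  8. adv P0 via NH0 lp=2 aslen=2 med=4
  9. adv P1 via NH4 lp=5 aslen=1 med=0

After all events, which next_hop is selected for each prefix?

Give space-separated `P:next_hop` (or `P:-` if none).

Answer: P0:NH2 P1:NH4

Derivation:
Op 1: best P0=NH3 P1=-
Op 2: best P0=NH3 P1=NH4
Op 3: best P0=NH3 P1=NH4
Op 4: best P0=NH3 P1=NH4
Op 5: best P0=NH3 P1=NH4
Op 6: best P0=NH3 P1=NH4
Op 7: best P0=NH2 P1=NH4
Op 8: best P0=NH2 P1=NH4
Op 9: best P0=NH2 P1=NH4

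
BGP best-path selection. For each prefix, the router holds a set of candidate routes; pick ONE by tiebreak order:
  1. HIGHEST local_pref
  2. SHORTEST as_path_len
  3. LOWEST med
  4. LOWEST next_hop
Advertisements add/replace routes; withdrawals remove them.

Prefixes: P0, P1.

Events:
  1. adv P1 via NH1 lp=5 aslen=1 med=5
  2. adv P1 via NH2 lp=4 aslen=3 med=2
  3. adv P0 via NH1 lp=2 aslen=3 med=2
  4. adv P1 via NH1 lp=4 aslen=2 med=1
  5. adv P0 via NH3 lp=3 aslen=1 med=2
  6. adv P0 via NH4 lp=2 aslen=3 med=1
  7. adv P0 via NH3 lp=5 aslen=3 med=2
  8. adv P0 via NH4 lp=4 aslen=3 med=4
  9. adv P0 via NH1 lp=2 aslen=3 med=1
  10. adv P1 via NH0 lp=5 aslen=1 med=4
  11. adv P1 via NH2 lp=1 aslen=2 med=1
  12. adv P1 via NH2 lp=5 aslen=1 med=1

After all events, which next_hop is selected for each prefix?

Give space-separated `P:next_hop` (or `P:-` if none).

Answer: P0:NH3 P1:NH2

Derivation:
Op 1: best P0=- P1=NH1
Op 2: best P0=- P1=NH1
Op 3: best P0=NH1 P1=NH1
Op 4: best P0=NH1 P1=NH1
Op 5: best P0=NH3 P1=NH1
Op 6: best P0=NH3 P1=NH1
Op 7: best P0=NH3 P1=NH1
Op 8: best P0=NH3 P1=NH1
Op 9: best P0=NH3 P1=NH1
Op 10: best P0=NH3 P1=NH0
Op 11: best P0=NH3 P1=NH0
Op 12: best P0=NH3 P1=NH2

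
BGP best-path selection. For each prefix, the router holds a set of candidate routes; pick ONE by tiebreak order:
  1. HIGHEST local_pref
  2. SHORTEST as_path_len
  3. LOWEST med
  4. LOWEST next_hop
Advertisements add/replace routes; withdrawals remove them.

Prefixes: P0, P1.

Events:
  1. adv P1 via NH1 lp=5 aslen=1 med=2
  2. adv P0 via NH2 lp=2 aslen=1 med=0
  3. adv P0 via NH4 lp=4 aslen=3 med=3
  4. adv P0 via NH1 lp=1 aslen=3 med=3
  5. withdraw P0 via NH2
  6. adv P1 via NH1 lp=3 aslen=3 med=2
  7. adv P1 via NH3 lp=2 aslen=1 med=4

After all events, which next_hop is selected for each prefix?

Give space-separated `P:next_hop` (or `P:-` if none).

Op 1: best P0=- P1=NH1
Op 2: best P0=NH2 P1=NH1
Op 3: best P0=NH4 P1=NH1
Op 4: best P0=NH4 P1=NH1
Op 5: best P0=NH4 P1=NH1
Op 6: best P0=NH4 P1=NH1
Op 7: best P0=NH4 P1=NH1

Answer: P0:NH4 P1:NH1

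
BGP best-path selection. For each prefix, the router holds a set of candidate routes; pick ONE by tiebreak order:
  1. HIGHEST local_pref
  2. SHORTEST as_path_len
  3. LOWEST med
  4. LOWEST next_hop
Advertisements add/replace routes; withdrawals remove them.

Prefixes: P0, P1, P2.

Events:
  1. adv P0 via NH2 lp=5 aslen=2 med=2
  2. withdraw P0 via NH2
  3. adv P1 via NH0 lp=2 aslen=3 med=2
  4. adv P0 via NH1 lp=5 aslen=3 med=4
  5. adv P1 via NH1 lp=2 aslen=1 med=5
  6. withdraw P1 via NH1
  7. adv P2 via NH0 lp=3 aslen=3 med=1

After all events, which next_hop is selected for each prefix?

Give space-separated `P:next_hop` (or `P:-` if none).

Answer: P0:NH1 P1:NH0 P2:NH0

Derivation:
Op 1: best P0=NH2 P1=- P2=-
Op 2: best P0=- P1=- P2=-
Op 3: best P0=- P1=NH0 P2=-
Op 4: best P0=NH1 P1=NH0 P2=-
Op 5: best P0=NH1 P1=NH1 P2=-
Op 6: best P0=NH1 P1=NH0 P2=-
Op 7: best P0=NH1 P1=NH0 P2=NH0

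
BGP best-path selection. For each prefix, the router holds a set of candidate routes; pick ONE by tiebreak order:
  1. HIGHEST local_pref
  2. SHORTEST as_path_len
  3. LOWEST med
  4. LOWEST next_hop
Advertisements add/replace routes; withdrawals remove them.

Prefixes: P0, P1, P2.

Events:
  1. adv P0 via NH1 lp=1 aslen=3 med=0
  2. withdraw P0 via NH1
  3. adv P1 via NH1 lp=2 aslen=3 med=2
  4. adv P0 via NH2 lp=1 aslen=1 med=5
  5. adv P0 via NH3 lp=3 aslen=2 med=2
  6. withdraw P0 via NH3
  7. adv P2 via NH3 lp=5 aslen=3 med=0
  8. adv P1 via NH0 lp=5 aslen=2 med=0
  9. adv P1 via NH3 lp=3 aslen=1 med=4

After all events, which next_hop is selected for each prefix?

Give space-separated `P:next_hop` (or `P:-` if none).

Op 1: best P0=NH1 P1=- P2=-
Op 2: best P0=- P1=- P2=-
Op 3: best P0=- P1=NH1 P2=-
Op 4: best P0=NH2 P1=NH1 P2=-
Op 5: best P0=NH3 P1=NH1 P2=-
Op 6: best P0=NH2 P1=NH1 P2=-
Op 7: best P0=NH2 P1=NH1 P2=NH3
Op 8: best P0=NH2 P1=NH0 P2=NH3
Op 9: best P0=NH2 P1=NH0 P2=NH3

Answer: P0:NH2 P1:NH0 P2:NH3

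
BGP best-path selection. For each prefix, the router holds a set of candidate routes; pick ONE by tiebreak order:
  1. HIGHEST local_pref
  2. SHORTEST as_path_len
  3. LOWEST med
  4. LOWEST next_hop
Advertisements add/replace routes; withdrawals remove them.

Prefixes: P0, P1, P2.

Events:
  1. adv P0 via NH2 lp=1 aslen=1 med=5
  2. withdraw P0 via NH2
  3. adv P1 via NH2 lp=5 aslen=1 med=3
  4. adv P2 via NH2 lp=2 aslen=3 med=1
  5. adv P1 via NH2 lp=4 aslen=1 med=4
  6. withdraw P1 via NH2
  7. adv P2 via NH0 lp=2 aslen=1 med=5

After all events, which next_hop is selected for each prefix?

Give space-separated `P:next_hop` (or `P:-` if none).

Answer: P0:- P1:- P2:NH0

Derivation:
Op 1: best P0=NH2 P1=- P2=-
Op 2: best P0=- P1=- P2=-
Op 3: best P0=- P1=NH2 P2=-
Op 4: best P0=- P1=NH2 P2=NH2
Op 5: best P0=- P1=NH2 P2=NH2
Op 6: best P0=- P1=- P2=NH2
Op 7: best P0=- P1=- P2=NH0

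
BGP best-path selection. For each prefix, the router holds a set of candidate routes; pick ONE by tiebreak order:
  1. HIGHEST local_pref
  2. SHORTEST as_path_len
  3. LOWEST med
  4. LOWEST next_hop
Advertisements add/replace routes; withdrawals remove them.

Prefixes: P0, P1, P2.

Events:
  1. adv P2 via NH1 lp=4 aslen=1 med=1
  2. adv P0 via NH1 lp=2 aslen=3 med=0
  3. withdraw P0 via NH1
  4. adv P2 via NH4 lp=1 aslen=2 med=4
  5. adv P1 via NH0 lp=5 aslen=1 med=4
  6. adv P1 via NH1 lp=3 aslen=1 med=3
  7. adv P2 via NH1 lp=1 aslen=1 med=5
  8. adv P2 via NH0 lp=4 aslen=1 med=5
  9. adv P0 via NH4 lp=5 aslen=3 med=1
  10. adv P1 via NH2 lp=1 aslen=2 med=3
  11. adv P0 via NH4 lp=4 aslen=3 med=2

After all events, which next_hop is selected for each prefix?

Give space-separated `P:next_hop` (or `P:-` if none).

Answer: P0:NH4 P1:NH0 P2:NH0

Derivation:
Op 1: best P0=- P1=- P2=NH1
Op 2: best P0=NH1 P1=- P2=NH1
Op 3: best P0=- P1=- P2=NH1
Op 4: best P0=- P1=- P2=NH1
Op 5: best P0=- P1=NH0 P2=NH1
Op 6: best P0=- P1=NH0 P2=NH1
Op 7: best P0=- P1=NH0 P2=NH1
Op 8: best P0=- P1=NH0 P2=NH0
Op 9: best P0=NH4 P1=NH0 P2=NH0
Op 10: best P0=NH4 P1=NH0 P2=NH0
Op 11: best P0=NH4 P1=NH0 P2=NH0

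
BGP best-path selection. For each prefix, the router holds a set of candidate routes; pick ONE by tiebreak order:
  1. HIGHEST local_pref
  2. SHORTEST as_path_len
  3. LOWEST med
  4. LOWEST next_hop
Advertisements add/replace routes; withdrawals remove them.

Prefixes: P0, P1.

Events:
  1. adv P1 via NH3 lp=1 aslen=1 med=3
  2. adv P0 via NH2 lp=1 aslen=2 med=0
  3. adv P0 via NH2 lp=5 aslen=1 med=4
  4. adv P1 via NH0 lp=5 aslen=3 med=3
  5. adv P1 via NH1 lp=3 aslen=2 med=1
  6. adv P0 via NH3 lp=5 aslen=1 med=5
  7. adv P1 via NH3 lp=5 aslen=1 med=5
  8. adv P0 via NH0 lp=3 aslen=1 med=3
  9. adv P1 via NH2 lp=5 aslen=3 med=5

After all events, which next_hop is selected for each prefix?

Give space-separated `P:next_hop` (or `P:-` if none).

Answer: P0:NH2 P1:NH3

Derivation:
Op 1: best P0=- P1=NH3
Op 2: best P0=NH2 P1=NH3
Op 3: best P0=NH2 P1=NH3
Op 4: best P0=NH2 P1=NH0
Op 5: best P0=NH2 P1=NH0
Op 6: best P0=NH2 P1=NH0
Op 7: best P0=NH2 P1=NH3
Op 8: best P0=NH2 P1=NH3
Op 9: best P0=NH2 P1=NH3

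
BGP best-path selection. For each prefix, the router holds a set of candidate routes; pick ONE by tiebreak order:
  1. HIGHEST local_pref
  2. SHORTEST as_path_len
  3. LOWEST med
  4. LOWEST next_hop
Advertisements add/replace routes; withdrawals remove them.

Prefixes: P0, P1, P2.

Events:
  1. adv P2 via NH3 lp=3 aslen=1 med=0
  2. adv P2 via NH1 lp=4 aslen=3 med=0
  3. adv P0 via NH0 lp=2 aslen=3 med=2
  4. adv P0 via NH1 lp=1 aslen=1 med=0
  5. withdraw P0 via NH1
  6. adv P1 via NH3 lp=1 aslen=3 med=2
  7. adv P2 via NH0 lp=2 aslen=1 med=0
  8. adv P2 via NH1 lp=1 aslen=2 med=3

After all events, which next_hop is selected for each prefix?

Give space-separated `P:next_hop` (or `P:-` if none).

Answer: P0:NH0 P1:NH3 P2:NH3

Derivation:
Op 1: best P0=- P1=- P2=NH3
Op 2: best P0=- P1=- P2=NH1
Op 3: best P0=NH0 P1=- P2=NH1
Op 4: best P0=NH0 P1=- P2=NH1
Op 5: best P0=NH0 P1=- P2=NH1
Op 6: best P0=NH0 P1=NH3 P2=NH1
Op 7: best P0=NH0 P1=NH3 P2=NH1
Op 8: best P0=NH0 P1=NH3 P2=NH3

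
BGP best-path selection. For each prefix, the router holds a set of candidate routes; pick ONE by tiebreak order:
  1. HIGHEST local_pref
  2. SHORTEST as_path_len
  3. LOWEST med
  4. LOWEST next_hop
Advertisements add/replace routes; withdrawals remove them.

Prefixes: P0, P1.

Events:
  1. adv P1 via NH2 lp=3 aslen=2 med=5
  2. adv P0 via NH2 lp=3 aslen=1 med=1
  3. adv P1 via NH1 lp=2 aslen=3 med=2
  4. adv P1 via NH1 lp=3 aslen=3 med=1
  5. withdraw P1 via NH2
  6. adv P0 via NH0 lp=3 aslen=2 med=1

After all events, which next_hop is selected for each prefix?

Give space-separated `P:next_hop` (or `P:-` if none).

Answer: P0:NH2 P1:NH1

Derivation:
Op 1: best P0=- P1=NH2
Op 2: best P0=NH2 P1=NH2
Op 3: best P0=NH2 P1=NH2
Op 4: best P0=NH2 P1=NH2
Op 5: best P0=NH2 P1=NH1
Op 6: best P0=NH2 P1=NH1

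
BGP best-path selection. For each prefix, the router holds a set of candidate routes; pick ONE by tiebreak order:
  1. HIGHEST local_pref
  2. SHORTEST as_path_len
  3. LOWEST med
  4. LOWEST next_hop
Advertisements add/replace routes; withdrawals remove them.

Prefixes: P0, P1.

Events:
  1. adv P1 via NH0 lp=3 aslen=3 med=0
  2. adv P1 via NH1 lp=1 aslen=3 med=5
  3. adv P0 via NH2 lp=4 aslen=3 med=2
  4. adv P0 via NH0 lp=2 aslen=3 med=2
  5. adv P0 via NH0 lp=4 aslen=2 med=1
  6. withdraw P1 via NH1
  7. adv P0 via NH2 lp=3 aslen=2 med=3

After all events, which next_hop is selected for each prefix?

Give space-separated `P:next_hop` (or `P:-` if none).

Op 1: best P0=- P1=NH0
Op 2: best P0=- P1=NH0
Op 3: best P0=NH2 P1=NH0
Op 4: best P0=NH2 P1=NH0
Op 5: best P0=NH0 P1=NH0
Op 6: best P0=NH0 P1=NH0
Op 7: best P0=NH0 P1=NH0

Answer: P0:NH0 P1:NH0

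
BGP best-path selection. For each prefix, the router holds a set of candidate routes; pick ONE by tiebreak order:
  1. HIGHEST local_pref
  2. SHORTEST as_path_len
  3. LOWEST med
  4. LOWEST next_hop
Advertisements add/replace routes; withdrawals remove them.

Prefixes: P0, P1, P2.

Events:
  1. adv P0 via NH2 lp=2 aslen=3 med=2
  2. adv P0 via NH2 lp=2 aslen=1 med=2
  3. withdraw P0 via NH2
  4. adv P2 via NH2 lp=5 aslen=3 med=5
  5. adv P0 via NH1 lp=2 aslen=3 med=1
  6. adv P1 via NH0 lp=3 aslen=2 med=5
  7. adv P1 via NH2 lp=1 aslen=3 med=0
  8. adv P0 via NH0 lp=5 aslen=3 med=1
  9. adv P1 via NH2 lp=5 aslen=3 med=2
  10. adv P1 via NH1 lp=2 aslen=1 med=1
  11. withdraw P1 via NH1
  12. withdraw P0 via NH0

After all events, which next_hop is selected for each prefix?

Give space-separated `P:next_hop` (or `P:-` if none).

Answer: P0:NH1 P1:NH2 P2:NH2

Derivation:
Op 1: best P0=NH2 P1=- P2=-
Op 2: best P0=NH2 P1=- P2=-
Op 3: best P0=- P1=- P2=-
Op 4: best P0=- P1=- P2=NH2
Op 5: best P0=NH1 P1=- P2=NH2
Op 6: best P0=NH1 P1=NH0 P2=NH2
Op 7: best P0=NH1 P1=NH0 P2=NH2
Op 8: best P0=NH0 P1=NH0 P2=NH2
Op 9: best P0=NH0 P1=NH2 P2=NH2
Op 10: best P0=NH0 P1=NH2 P2=NH2
Op 11: best P0=NH0 P1=NH2 P2=NH2
Op 12: best P0=NH1 P1=NH2 P2=NH2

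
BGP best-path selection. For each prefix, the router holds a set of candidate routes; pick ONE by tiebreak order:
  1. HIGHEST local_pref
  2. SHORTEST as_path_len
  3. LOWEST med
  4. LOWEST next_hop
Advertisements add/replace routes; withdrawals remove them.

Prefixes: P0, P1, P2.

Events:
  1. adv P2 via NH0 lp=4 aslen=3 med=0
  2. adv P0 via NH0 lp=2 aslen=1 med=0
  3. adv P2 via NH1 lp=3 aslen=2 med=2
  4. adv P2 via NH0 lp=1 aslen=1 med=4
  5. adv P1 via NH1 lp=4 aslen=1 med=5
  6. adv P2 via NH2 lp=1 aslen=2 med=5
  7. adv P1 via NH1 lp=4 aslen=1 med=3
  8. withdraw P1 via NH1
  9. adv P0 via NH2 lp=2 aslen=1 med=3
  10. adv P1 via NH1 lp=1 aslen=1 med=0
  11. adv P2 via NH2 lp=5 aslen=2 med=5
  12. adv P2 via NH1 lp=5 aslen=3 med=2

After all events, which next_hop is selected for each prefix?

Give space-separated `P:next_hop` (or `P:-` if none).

Answer: P0:NH0 P1:NH1 P2:NH2

Derivation:
Op 1: best P0=- P1=- P2=NH0
Op 2: best P0=NH0 P1=- P2=NH0
Op 3: best P0=NH0 P1=- P2=NH0
Op 4: best P0=NH0 P1=- P2=NH1
Op 5: best P0=NH0 P1=NH1 P2=NH1
Op 6: best P0=NH0 P1=NH1 P2=NH1
Op 7: best P0=NH0 P1=NH1 P2=NH1
Op 8: best P0=NH0 P1=- P2=NH1
Op 9: best P0=NH0 P1=- P2=NH1
Op 10: best P0=NH0 P1=NH1 P2=NH1
Op 11: best P0=NH0 P1=NH1 P2=NH2
Op 12: best P0=NH0 P1=NH1 P2=NH2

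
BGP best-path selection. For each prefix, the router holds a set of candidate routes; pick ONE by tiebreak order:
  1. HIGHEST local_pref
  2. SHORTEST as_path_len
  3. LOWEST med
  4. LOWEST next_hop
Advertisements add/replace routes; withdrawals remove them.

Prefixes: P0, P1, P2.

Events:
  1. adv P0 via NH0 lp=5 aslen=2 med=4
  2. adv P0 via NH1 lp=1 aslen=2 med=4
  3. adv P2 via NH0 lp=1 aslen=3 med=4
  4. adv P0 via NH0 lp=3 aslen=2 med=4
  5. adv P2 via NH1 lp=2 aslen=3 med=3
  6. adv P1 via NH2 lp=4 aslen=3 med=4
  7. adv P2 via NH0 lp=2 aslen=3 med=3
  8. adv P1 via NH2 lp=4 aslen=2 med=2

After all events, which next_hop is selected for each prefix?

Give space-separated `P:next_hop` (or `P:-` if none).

Answer: P0:NH0 P1:NH2 P2:NH0

Derivation:
Op 1: best P0=NH0 P1=- P2=-
Op 2: best P0=NH0 P1=- P2=-
Op 3: best P0=NH0 P1=- P2=NH0
Op 4: best P0=NH0 P1=- P2=NH0
Op 5: best P0=NH0 P1=- P2=NH1
Op 6: best P0=NH0 P1=NH2 P2=NH1
Op 7: best P0=NH0 P1=NH2 P2=NH0
Op 8: best P0=NH0 P1=NH2 P2=NH0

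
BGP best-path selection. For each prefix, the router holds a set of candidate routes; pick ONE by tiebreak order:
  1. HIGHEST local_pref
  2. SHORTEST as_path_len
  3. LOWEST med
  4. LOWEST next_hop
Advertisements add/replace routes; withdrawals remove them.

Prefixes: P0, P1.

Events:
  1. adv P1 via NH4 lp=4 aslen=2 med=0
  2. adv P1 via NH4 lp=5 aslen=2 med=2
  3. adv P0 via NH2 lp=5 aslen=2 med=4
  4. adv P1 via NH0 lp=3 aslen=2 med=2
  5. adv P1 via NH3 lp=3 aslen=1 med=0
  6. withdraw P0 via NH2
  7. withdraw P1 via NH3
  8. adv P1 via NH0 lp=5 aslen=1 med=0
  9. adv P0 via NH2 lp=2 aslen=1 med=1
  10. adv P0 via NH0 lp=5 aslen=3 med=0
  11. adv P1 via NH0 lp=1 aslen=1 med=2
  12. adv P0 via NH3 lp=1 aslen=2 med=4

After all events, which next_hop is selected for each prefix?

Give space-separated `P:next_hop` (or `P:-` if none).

Answer: P0:NH0 P1:NH4

Derivation:
Op 1: best P0=- P1=NH4
Op 2: best P0=- P1=NH4
Op 3: best P0=NH2 P1=NH4
Op 4: best P0=NH2 P1=NH4
Op 5: best P0=NH2 P1=NH4
Op 6: best P0=- P1=NH4
Op 7: best P0=- P1=NH4
Op 8: best P0=- P1=NH0
Op 9: best P0=NH2 P1=NH0
Op 10: best P0=NH0 P1=NH0
Op 11: best P0=NH0 P1=NH4
Op 12: best P0=NH0 P1=NH4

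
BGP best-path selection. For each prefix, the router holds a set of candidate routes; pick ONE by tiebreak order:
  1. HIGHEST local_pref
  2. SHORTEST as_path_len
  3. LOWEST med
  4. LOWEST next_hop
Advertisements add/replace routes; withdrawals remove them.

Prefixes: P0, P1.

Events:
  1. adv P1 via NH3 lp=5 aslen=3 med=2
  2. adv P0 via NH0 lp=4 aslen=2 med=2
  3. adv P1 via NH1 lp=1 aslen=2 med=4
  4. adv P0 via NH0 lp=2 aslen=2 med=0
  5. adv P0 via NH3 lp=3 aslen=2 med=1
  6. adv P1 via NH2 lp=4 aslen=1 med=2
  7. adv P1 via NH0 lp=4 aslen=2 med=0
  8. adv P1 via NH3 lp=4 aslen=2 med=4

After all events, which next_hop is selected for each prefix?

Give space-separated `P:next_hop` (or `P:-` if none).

Op 1: best P0=- P1=NH3
Op 2: best P0=NH0 P1=NH3
Op 3: best P0=NH0 P1=NH3
Op 4: best P0=NH0 P1=NH3
Op 5: best P0=NH3 P1=NH3
Op 6: best P0=NH3 P1=NH3
Op 7: best P0=NH3 P1=NH3
Op 8: best P0=NH3 P1=NH2

Answer: P0:NH3 P1:NH2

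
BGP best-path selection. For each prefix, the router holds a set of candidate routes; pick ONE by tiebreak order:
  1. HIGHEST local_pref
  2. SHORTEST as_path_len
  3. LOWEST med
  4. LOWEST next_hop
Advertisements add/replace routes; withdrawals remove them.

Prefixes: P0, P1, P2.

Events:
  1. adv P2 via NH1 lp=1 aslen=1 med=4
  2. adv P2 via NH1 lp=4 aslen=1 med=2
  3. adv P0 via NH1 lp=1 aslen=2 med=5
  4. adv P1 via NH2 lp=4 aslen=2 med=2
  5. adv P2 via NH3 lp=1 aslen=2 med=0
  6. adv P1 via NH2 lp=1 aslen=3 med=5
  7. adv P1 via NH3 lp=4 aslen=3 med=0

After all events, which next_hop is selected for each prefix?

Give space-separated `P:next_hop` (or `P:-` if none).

Op 1: best P0=- P1=- P2=NH1
Op 2: best P0=- P1=- P2=NH1
Op 3: best P0=NH1 P1=- P2=NH1
Op 4: best P0=NH1 P1=NH2 P2=NH1
Op 5: best P0=NH1 P1=NH2 P2=NH1
Op 6: best P0=NH1 P1=NH2 P2=NH1
Op 7: best P0=NH1 P1=NH3 P2=NH1

Answer: P0:NH1 P1:NH3 P2:NH1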